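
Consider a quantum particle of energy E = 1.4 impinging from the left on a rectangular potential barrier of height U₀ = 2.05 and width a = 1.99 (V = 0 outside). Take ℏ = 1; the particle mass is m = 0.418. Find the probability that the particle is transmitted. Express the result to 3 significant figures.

T = 0.171

E < U₀: inside the barrier ψ ∝ e^{±κx} with κ = √(2m(U₀ − E))/ℏ = 0.7372.
κa = 1.467, sinh(κa) = 2.053.
The exact tunnelling result is T⁻¹ = 1 + U₀² sinh²(κa) / [4E(U₀ − E)] = 5.865, so T = 0.171.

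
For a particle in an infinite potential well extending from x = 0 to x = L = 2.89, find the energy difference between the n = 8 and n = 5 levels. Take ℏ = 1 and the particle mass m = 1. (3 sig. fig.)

E_n = n²π²ℏ²/(2mL²), so ΔE = (8² − 5²) π²ℏ²/(2mL²).
ΔE = 39 × π² / (2 × 1 × 2.89²) = 23.04.

ΔE = 23.0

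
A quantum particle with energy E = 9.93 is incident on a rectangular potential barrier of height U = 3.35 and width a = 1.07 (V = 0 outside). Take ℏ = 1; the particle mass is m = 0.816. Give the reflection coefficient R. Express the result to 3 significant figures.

R = 0.00543

E > U: inside the barrier k₂ = √(2m(E − U))/ℏ = 3.277, k₂a = 3.506.
T = [1 + U² sin²(k₂a) / (4E(E − U))]⁻¹ = 1/1.005 = 0.995.
R = 1 − T = 0.00543.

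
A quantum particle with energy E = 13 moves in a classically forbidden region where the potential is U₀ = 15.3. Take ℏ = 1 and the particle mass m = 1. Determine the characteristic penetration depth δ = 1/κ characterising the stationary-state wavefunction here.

Since E < U₀ the TISE in this region is ψ'' = κ²ψ with κ = √(2m(U₀ − E))/ℏ.
κ = √(2 × 1 × 2.3) = 2.145. The penetration depth is δ = 1/κ = 0.466.

δ = 0.466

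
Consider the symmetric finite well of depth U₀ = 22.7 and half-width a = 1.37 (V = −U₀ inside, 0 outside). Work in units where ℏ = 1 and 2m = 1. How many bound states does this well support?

N = 5

The dimensionless depth is z₀ = a√(2mU₀)/ℏ = 1.37 × √(22.70) = 6.527.
A new bound state (alternating even/odd) appears each time z₀ passes a multiple of π/2, so N = ⌊2z₀/π⌋ + 1 = ⌊4.155⌋ + 1 = 5.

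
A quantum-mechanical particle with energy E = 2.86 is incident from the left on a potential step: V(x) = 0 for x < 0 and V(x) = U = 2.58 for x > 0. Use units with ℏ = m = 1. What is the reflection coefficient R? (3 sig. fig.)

The wavenumbers are k₁ = √(2mE)/ℏ = 2.392 on the left and k₂ = √(2m(E − U))/ℏ = 0.7483 on the right.
Matching ψ and ψ′ at x = 0 gives r = (k₁ − k₂)/(k₁ + k₂), so R = r² = 0.2739 and T = 1 − R = 0.7261.

R = 0.274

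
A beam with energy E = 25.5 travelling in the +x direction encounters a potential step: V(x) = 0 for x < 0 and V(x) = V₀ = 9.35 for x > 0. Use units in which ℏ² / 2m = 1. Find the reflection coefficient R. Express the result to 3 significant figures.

R = 0.0129

On each side the TISE gives plane waves with k = √(2m(E − V))/ℏ: k₁ = √(2·½·25.5) = 5.050, k₂ = √(2·½·16.15) = 4.019.
Matching ψ and ψ′ at x = 0 gives r = (k₁ − k₂)/(k₁ + k₂), so R = r² = 0.01293 and T = 1 − R = 0.9871.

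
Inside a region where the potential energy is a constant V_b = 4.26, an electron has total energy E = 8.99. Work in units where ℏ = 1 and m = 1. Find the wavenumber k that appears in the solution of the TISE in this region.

k = 3.08

With E > V_b the solution is oscillatory, ψ ∝ e^{±ikx} with k = √(2m(E − V_b))/ℏ.
k = √(2 × 1 × 4.73) = 3.076.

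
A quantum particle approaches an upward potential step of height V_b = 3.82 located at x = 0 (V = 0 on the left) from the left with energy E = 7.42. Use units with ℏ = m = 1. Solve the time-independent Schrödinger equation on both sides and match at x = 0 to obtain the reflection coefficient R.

R = 0.0320

On each side the TISE gives plane waves with k = √(2m(E − V))/ℏ: k₁ = √(2·1·7.42) = 3.852, k₂ = √(2·1·3.6) = 2.683.
Continuity of ψ and ψ′ at the step yields the reflection amplitude r = (k₁ − k₂)/(k₁ + k₂) = 0.1789; thus R = |r|² = 0.03199, T = 0.9680.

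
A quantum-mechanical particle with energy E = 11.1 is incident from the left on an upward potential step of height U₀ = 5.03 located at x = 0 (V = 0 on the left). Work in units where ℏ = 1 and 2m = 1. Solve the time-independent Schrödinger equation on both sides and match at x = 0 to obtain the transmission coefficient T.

On each side the TISE gives plane waves with k = √(2m(E − V))/ℏ: k₁ = √(2·½·11.1) = 3.332, k₂ = √(2·½·6.07) = 2.464.
Continuity of ψ and ψ′ at the step yields the reflection amplitude r = (k₁ − k₂)/(k₁ + k₂) = 0.1498; thus R = |r|² = 0.02243, T = 0.9776.

T = 0.978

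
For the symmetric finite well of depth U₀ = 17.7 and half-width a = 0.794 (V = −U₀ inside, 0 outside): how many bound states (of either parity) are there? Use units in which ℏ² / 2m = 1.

N = 3

Define the well-strength parameter z₀ = (a/ℏ)√(2mU₀) = 0.794 × √(2·0.5·17.7) = 3.340.
The even/odd transcendental equations gain one root per π/2 in z₀, giving N = 1 + ⌊2z₀/π⌋ = 1 + ⌊2.127⌋ = 3.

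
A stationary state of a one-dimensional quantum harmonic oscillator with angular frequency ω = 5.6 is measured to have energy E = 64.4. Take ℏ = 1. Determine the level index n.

E_n = ℏω(n + ½) ⇒ n = E/(ℏω) − ½ = 64.4/5.6 − 0.5 = 11.000 → n = 11.

n = 11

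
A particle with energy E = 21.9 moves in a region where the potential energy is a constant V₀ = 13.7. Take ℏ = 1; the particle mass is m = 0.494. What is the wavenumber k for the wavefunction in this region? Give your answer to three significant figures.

With E > V₀ the solution is oscillatory, ψ ∝ e^{±ikx} with k = √(2m(E − V₀))/ℏ.
k = √(2 × 0.494 × 8.2) = 2.846.

k = 2.85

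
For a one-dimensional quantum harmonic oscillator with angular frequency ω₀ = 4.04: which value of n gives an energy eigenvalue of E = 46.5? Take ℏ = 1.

n = 11

Invert E_n = (n + ½)ℏω₀: n = E/ℏω₀ − ½ = 11.010, so n = 11.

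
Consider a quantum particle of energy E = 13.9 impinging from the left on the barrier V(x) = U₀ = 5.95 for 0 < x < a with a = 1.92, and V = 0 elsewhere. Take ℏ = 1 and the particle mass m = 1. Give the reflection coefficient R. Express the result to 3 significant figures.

Above the barrier the interior wavenumber is k₂ = √(2m(E − U₀))/ℏ = 3.987, giving phase k₂a = 7.656.
Matching at both interfaces gives T⁻¹ = 1 + U₀² sin²(k₂a) / [4E(E − U₀)] = 1.077, hence T = 0.929.
R = 1 − T = 0.0715.

R = 0.0715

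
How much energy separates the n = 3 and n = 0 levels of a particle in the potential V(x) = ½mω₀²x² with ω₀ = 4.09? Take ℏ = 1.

ΔE = 12.3

E_n = ℏω₀(n + ½), so ΔE = (3 − 0) ℏω₀ = 3 × 4.09 = 12.27.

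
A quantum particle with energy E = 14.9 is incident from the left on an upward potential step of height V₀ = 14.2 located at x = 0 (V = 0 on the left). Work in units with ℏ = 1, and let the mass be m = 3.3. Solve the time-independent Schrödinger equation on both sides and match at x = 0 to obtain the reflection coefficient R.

On each side the TISE gives plane waves with k = √(2m(E − V))/ℏ: k₁ = √(2·3.3·14.9) = 9.917, k₂ = √(2·3.3·0.7) = 2.149.
Matching ψ and ψ′ at x = 0 gives r = (k₁ − k₂)/(k₁ + k₂), so R = r² = 0.4144 and T = 1 − R = 0.5856.

R = 0.414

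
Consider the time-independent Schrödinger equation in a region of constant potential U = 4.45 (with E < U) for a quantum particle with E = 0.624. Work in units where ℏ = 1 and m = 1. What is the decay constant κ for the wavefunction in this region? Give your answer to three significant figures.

κ = 2.77

Since E < U the TISE in this region is ψ'' = κ²ψ with κ = √(2m(U − E))/ℏ.
κ = √(2 × 1 × 3.826) = 2.766.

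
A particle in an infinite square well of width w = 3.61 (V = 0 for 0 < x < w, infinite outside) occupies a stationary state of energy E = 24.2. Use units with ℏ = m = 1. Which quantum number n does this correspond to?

n = 8

From E_n = n²π²ℏ²/(2mw²) invert to n = √(2mw²E)/(πℏ).
n = (3.61/π) × √(2 × 1 × 24.2) = 7.994 → n = 8.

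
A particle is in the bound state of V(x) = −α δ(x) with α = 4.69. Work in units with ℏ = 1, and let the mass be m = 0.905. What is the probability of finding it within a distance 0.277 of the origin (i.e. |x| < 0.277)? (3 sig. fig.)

P = 0.905

The normalised bound state is ψ = √κ e^{−κ|x|} with κ = mα/ℏ² = 4.244.
P(|x| < d) = ∫_{−d}^{d} κ e^{−2κ|x|} dx = 1 − e^{−2κd} = 1 − e^{−2.351} = 0.9048.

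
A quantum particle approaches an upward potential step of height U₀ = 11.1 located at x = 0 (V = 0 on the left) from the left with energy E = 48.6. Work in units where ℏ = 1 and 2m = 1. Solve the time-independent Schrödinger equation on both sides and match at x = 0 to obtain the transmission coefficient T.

The wavenumbers are k₁ = √(2mE)/ℏ = 6.971 on the left and k₂ = √(2m(E − U₀))/ℏ = 6.124 on the right.
Matching ψ and ψ′ at x = 0 gives r = (k₁ − k₂)/(k₁ + k₂), so R = r² = 0.004190 and T = 1 − R = 0.9958.

T = 0.996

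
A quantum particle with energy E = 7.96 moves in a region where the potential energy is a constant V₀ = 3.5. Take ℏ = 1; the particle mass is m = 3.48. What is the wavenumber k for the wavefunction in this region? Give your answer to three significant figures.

k = 5.57

With E > V₀ the solution is oscillatory, ψ ∝ e^{±ikx} with k = √(2m(E − V₀))/ℏ.
k = √(2 × 3.48 × 4.46) = 5.571.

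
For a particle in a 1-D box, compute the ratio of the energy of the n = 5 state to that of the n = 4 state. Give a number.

E_n = n²π²ℏ²/(2mL²) so the ratio is n₂²/n₁² = 25/16 = 1.5625.

1.5625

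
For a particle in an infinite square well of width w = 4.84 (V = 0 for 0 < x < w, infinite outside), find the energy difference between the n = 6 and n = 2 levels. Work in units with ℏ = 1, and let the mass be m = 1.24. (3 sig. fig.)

E_n = n²π²ℏ²/(2mw²), so ΔE = (6² − 2²) π²ℏ²/(2mw²).
ΔE = 32 × π² / (2 × 1.24 × 4.84²) = 5.436.

ΔE = 5.44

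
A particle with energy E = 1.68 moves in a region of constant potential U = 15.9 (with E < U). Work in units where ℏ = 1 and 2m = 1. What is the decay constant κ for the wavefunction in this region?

Since E < U the TISE in this region is ψ'' = κ²ψ with κ = √(2m(U − E))/ℏ.
κ = √(2 × 0.5 × 14.22) = 3.771.

κ = 3.77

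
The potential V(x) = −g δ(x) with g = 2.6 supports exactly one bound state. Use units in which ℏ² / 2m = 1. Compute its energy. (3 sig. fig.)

E = -1.69

The bound state is ψ(x) = √κ e^{−κ|x|}. The derivative jump ψ'(0⁺) − ψ'(0⁻) = −(2mg/ℏ²)ψ(0) fixes κ = mg/ℏ² = 1.300.
Then E = −ℏ²κ²/(2m) = −mg²/(2ℏ²) = -1.690.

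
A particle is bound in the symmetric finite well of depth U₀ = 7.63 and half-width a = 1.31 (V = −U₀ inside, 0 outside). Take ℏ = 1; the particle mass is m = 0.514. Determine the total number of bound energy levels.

Define the well-strength parameter z₀ = (a/ℏ)√(2mU₀) = 1.31 × √(2·0.514·7.63) = 3.669.
A new bound state (alternating even/odd) appears each time z₀ passes a multiple of π/2, so N = ⌊2z₀/π⌋ + 1 = ⌊2.336⌋ + 1 = 3.

N = 3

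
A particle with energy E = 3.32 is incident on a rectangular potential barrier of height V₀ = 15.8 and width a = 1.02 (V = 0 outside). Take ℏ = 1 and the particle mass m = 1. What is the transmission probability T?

T = 0.0000995

Since E < V₀ the interior solution is evanescent with decay constant κ = √(2m(V₀ − E))/ℏ = 4.996.
κa = 5.096, sinh(κa) = 81.67.
Matching ψ, ψ′ at both faces gives T = [1 + V₀² sinh²(κa) / (4E(V₀ − E))]⁻¹ = 1/10050 = 0.0000995.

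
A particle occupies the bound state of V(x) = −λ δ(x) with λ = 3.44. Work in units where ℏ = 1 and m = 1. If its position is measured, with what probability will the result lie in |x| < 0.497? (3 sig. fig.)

The normalised bound state is ψ = √κ e^{−κ|x|} with κ = mλ/ℏ² = 3.440.
P(|x| < d) = ∫_{−d}^{d} κ e^{−2κ|x|} dx = 1 − e^{−2κd} = 1 − e^{−3.419} = 0.9673.

P = 0.967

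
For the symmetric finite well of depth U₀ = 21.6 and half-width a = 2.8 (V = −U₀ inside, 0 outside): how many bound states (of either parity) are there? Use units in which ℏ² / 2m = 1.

N = 9

Define the well-strength parameter z₀ = (a/ℏ)√(2mU₀) = 2.8 × √(2·0.5·21.6) = 13.01.
A new bound state (alternating even/odd) appears each time z₀ passes a multiple of π/2, so N = ⌊2z₀/π⌋ + 1 = ⌊8.284⌋ + 1 = 9.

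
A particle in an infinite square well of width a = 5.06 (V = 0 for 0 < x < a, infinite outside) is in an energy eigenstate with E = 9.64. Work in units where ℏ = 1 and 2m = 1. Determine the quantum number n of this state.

For an infinite well E_n = n²π²ℏ²/(2ma²), so n = (a/πℏ)√(2mE).
n = (5.06/π) × √(2 × 0.5 × 9.64) = 5.001 → n = 5.

n = 5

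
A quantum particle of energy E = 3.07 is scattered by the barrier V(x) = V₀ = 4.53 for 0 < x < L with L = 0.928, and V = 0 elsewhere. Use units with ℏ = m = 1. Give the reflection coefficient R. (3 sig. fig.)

E < V₀: inside the barrier ψ ∝ e^{±κx} with κ = √(2m(V₀ − E))/ℏ = 1.709.
κL = 1.586, sinh(κL) = 2.339.
Matching ψ, ψ′ at both faces gives T = [1 + V₀² sinh²(κL) / (4E(V₀ − E))]⁻¹ = 1/7.263 = 0.138.
R = 1 − T = 0.862.

R = 0.862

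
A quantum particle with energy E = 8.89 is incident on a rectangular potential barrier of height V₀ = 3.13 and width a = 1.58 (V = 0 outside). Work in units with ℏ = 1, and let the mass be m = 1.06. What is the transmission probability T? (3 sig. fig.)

T = 0.978

E > V₀: inside the barrier k₂ = √(2m(E − V₀))/ℏ = 3.494, k₂a = 5.521.
T = [1 + V₀² sin²(k₂a) / (4E(E − V₀))]⁻¹ = 1/1.023 = 0.978.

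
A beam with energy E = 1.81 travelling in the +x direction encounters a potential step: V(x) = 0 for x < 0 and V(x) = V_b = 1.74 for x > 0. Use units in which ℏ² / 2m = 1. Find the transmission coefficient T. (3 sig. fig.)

On each side the TISE gives plane waves with k = √(2m(E − V))/ℏ: k₁ = √(2·½·1.81) = 1.345, k₂ = √(2·½·0.07) = 0.2646.
Continuity of ψ and ψ′ at the step yields the reflection amplitude r = (k₁ − k₂)/(k₁ + k₂) = 0.6713; thus R = |r|² = 0.4507, T = 0.5493.

T = 0.549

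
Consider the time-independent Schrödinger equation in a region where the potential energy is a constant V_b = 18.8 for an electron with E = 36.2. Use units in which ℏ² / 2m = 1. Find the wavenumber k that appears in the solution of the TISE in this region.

With E > V_b the solution is oscillatory, ψ ∝ e^{±ikx} with k = √(2m(E − V_b))/ℏ.
k = √(2 × 0.5 × 17.4) = 4.171.

k = 4.17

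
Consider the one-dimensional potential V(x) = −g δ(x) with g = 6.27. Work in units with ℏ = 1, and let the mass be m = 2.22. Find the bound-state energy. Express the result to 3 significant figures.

The bound state is ψ(x) = √κ e^{−κ|x|}. The derivative jump ψ'(0⁺) − ψ'(0⁻) = −(2mg/ℏ²)ψ(0) fixes κ = mg/ℏ² = 13.92.
Then E = −ℏ²κ²/(2m) = −mg²/(2ℏ²) = -43.64.

E = -43.6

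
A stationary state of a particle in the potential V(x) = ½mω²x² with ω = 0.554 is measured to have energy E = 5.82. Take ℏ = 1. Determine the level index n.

n = 10

Invert E_n = (n + ½)ℏω: n = E/ℏω − ½ = 10.005, so n = 10.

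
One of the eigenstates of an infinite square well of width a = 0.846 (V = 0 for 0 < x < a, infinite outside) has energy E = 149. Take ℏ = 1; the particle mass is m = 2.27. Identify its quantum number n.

n = 7

From E_n = n²π²ℏ²/(2ma²) invert to n = √(2ma²E)/(πℏ).
n = (0.846/π) × √(2 × 2.27 × 149) = 7.004 → n = 7.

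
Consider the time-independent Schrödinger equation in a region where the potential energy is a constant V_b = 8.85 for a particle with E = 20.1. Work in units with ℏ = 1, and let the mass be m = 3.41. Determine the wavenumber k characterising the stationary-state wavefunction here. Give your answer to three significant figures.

With E > V_b the solution is oscillatory, ψ ∝ e^{±ikx} with k = √(2m(E − V_b))/ℏ.
k = √(2 × 3.41 × 11.25) = 8.759.

k = 8.76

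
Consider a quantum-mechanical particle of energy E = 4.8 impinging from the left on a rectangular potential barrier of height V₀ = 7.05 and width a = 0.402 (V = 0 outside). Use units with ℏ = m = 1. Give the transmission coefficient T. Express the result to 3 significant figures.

T = 0.485

E < V₀: inside the barrier ψ ∝ e^{±κx} with κ = √(2m(V₀ − E))/ℏ = 2.121.
κa = 0.8528, sinh(κa) = 0.9600.
Matching ψ, ψ′ at both faces gives T = [1 + V₀² sinh²(κa) / (4E(V₀ − E))]⁻¹ = 1/2.060 = 0.485.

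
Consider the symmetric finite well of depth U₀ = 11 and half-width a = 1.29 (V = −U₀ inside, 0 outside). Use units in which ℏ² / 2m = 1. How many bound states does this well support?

N = 3

The dimensionless depth is z₀ = a√(2mU₀)/ℏ = 1.29 × √(11.00) = 4.278.
The even/odd transcendental equations gain one root per π/2 in z₀, giving N = 1 + ⌊2z₀/π⌋ = 1 + ⌊2.724⌋ = 3.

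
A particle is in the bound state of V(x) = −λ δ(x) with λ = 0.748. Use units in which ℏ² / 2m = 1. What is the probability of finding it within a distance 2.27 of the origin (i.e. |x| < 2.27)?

The normalised bound state is ψ = √κ e^{−κ|x|} with κ = mλ/ℏ² = 0.3740.
P(|x| < d) = ∫_{−d}^{d} κ e^{−2κ|x|} dx = 1 − e^{−2κd} = 1 − e^{−1.698} = 0.8169.

P = 0.817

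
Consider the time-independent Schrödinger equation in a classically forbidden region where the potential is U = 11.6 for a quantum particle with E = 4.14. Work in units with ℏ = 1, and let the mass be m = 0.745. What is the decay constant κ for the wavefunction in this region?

Since E < U the TISE in this region is ψ'' = κ²ψ with κ = √(2m(U − E))/ℏ.
κ = √(2 × 0.745 × 7.46) = 3.334.

κ = 3.33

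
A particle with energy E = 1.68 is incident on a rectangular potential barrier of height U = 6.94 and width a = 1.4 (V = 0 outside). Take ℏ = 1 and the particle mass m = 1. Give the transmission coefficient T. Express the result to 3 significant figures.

T = 0.000334

E < U: inside the barrier ψ ∝ e^{±κx} with κ = √(2m(U − E))/ℏ = 3.243.
κa = 4.541, sinh(κa) = 46.88.
The exact tunnelling result is T⁻¹ = 1 + U² sinh²(κa) / [4E(U − E)] = 2996, so T = 0.000334.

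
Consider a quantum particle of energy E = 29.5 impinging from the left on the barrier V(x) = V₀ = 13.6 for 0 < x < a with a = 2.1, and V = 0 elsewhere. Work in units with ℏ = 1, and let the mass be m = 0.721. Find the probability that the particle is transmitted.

E > V₀: inside the barrier k₂ = √(2m(E − V₀))/ℏ = 4.788, k₂a = 10.06.
T = [1 + V₀² sin²(k₂a) / (4E(E − V₀))]⁻¹ = 1/1.034 = 0.967.

T = 0.967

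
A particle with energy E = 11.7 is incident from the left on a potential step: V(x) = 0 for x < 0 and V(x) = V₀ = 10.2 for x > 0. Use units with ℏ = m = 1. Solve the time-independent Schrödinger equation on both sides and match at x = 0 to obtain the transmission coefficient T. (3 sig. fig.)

On each side the TISE gives plane waves with k = √(2m(E − V))/ℏ: k₁ = √(2·1·11.7) = 4.837, k₂ = √(2·1·1.5) = 1.732.
Continuity of ψ and ψ′ at the step yields the reflection amplitude r = (k₁ − k₂)/(k₁ + k₂) = 0.4727; thus R = |r|² = 0.2234, T = 0.7766.

T = 0.777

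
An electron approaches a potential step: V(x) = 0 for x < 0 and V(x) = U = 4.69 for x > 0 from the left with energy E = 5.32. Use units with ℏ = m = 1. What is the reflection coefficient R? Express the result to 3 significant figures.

R = 0.238

On each side the TISE gives plane waves with k = √(2m(E − V))/ℏ: k₁ = √(2·1·5.32) = 3.262, k₂ = √(2·1·0.63) = 1.122.
Matching ψ and ψ′ at x = 0 gives r = (k₁ − k₂)/(k₁ + k₂), so R = r² = 0.2381 and T = 1 − R = 0.7619.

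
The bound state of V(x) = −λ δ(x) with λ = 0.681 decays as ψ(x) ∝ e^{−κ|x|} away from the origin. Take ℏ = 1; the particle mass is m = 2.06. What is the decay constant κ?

Integrating the TISE across x = 0 gives the cusp condition ψ'(0⁺) − ψ'(0⁻) = −(2mλ/ℏ²)ψ(0).
With ψ ∝ e^{−κ|x|} this yields −2κ = −2mλ/ℏ², so κ = mλ/ℏ² = 1.403.

κ = 1.40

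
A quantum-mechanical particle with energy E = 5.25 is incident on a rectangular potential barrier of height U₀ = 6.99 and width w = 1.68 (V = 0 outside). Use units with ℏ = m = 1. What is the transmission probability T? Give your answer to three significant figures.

T = 0.00566

E < U₀: inside the barrier ψ ∝ e^{±κx} with κ = √(2m(U₀ − E))/ℏ = 1.865.
κw = 3.134, sinh(κw) = 11.46.
The exact tunnelling result is T⁻¹ = 1 + U₀² sinh²(κw) / [4E(U₀ − E)] = 176.6, so T = 0.00566.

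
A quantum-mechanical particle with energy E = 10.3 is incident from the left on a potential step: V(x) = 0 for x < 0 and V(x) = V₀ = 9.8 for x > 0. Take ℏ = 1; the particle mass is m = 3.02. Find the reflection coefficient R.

R = 0.408

On each side the TISE gives plane waves with k = √(2m(E − V))/ℏ: k₁ = √(2·3.02·10.3) = 7.887, k₂ = √(2·3.02·0.5) = 1.738.
Continuity of ψ and ψ′ at the step yields the reflection amplitude r = (k₁ − k₂)/(k₁ + k₂) = 0.6389; thus R = |r|² = 0.4082, T = 0.5918.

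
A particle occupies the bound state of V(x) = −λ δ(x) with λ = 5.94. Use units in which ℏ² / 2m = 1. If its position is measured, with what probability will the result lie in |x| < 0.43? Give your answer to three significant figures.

P = 0.922

The normalised bound state is ψ = √κ e^{−κ|x|} with κ = mλ/ℏ² = 2.970.
P(|x| < d) = ∫_{−d}^{d} κ e^{−2κ|x|} dx = 1 − e^{−2κd} = 1 − e^{−2.554} = 0.9222.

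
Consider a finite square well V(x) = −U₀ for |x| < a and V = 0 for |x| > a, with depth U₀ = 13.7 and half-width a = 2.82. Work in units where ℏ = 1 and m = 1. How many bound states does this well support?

N = 10

The dimensionless depth is z₀ = a√(2mU₀)/ℏ = 2.82 × √(27.40) = 14.76.
The even/odd transcendental equations gain one root per π/2 in z₀, giving N = 1 + ⌊2z₀/π⌋ = 1 + ⌊9.397⌋ = 10.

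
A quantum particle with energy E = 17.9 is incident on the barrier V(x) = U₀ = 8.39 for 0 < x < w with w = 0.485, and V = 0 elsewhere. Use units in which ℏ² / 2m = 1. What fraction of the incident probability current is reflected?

E > U₀: inside the barrier k₂ = √(2m(E − U₀))/ℏ = 3.084, k₂w = 1.496.
T = [1 + U₀² sin²(k₂w) / (4E(E − U₀))]⁻¹ = 1/1.103 = 0.907.
R = 1 − T = 0.0932.

R = 0.0932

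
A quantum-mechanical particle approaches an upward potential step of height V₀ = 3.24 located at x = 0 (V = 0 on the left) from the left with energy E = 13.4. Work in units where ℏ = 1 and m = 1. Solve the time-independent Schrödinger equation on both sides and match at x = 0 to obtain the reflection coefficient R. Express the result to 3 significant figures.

R = 0.00477

On each side the TISE gives plane waves with k = √(2m(E − V))/ℏ: k₁ = √(2·1·13.4) = 5.177, k₂ = √(2·1·10.16) = 4.508.
Matching ψ and ψ′ at x = 0 gives r = (k₁ − k₂)/(k₁ + k₂), so R = r² = 0.004773 and T = 1 − R = 0.9952.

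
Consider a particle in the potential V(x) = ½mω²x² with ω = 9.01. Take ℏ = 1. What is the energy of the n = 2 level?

E = 22.5

The oscillator eigenvalues are E_n = ℏω(n + ½), so E_2 = 9.01 × 2.5 = 22.53.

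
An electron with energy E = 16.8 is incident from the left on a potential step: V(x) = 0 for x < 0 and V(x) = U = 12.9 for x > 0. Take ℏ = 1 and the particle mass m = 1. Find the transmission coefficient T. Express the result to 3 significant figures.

T = 0.878

On each side the TISE gives plane waves with k = √(2m(E − V))/ℏ: k₁ = √(2·1·16.8) = 5.797, k₂ = √(2·1·3.9) = 2.793.
Matching ψ and ψ′ at x = 0 gives r = (k₁ − k₂)/(k₁ + k₂), so R = r² = 0.1223 and T = 1 − R = 0.8777.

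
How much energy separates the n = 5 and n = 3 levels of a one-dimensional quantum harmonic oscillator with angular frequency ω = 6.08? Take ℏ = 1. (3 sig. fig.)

ΔE = 12.2

E_n = ℏω(n + ½), so ΔE = (5 − 3) ℏω = 2 × 6.08 = 12.16.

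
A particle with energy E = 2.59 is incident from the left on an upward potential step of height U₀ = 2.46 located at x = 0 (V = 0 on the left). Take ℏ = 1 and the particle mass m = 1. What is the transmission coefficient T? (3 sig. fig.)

The wavenumbers are k₁ = √(2mE)/ℏ = 2.276 on the left and k₂ = √(2m(E − U₀))/ℏ = 0.5099 on the right.
Continuity of ψ and ψ′ at the step yields the reflection amplitude r = (k₁ − k₂)/(k₁ + k₂) = 0.6339; thus R = |r|² = 0.4019, T = 0.5981.

T = 0.598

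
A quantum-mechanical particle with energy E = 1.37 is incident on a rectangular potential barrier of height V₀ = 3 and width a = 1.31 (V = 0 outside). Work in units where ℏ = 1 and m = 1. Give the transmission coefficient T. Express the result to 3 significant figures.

E < V₀: inside the barrier ψ ∝ e^{±κx} with κ = √(2m(V₀ − E))/ℏ = 1.806.
κa = 2.365, sinh(κa) = 5.276.
Matching ψ, ψ′ at both faces gives T = [1 + V₀² sinh²(κa) / (4E(V₀ − E))]⁻¹ = 1/29.05 = 0.0344.

T = 0.0344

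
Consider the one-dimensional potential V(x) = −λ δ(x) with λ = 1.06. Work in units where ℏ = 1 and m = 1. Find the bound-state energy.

E = -0.562

For x ≠ 0 the bound state is ψ ∝ e^{−κ|x|}; integrating the TISE across the delta gives the cusp condition 2κ = 2mλ/ℏ², so κ = 1.060.
Then E = −ℏ²κ²/(2m) = −mλ²/(2ℏ²) = -0.5618.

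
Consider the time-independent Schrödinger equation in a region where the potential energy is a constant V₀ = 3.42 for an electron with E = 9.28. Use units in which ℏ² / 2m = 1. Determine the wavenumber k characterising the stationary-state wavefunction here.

k = 2.42

With E > V₀ the solution is oscillatory, ψ ∝ e^{±ikx} with k = √(2m(E − V₀))/ℏ.
k = √(2 × 0.5 × 5.86) = 2.421.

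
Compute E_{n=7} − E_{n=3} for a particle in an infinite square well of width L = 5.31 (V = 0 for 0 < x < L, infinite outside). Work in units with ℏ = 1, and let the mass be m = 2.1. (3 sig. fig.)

ΔE = 3.33

E_n = n²π²ℏ²/(2mL²), so ΔE = (7² − 3²) π²ℏ²/(2mL²).
ΔE = 40 × π² / (2 × 2.1 × 5.31²) = 3.334.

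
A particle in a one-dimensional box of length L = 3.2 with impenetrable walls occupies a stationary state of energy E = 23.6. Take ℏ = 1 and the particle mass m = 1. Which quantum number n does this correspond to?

From E_n = n²π²ℏ²/(2mL²) invert to n = √(2mL²E)/(πℏ).
n = (3.2/π) × √(2 × 1 × 23.6) = 6.998 → n = 7.

n = 7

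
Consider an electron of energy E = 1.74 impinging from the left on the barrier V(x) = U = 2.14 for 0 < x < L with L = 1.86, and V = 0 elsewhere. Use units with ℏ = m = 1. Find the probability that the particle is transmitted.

T = 0.0858

Since E < U the interior solution is evanescent with decay constant κ = √(2m(U − E))/ℏ = 0.8944.
κL = 1.664, sinh(κL) = 2.545.
Matching ψ, ψ′ at both faces gives T = [1 + U² sinh²(κL) / (4E(U − E))]⁻¹ = 1/11.65 = 0.0858.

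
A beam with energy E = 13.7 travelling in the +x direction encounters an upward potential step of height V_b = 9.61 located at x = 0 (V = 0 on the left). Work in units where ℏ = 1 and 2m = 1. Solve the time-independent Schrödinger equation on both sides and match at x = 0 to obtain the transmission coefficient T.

T = 0.914

The wavenumbers are k₁ = √(2mE)/ℏ = 3.701 on the left and k₂ = √(2m(E − V_b))/ℏ = 2.022 on the right.
Continuity of ψ and ψ′ at the step yields the reflection amplitude r = (k₁ − k₂)/(k₁ + k₂) = 0.2933; thus R = |r|² = 0.08605, T = 0.9140.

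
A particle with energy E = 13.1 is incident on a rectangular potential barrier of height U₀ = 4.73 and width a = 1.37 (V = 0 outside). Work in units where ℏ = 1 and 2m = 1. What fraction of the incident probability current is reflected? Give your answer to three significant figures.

Above the barrier the interior wavenumber is k₂ = √(2m(E − U₀))/ℏ = 2.893, giving phase k₂a = 3.964.
T = [1 + U₀² sin²(k₂a) / (4E(E − U₀))]⁻¹ = 1/1.027 = 0.973.
R = 1 − T = 0.0266.

R = 0.0266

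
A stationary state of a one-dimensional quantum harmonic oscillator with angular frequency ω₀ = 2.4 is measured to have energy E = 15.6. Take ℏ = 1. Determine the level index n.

n = 6

Invert E_n = (n + ½)ℏω₀: n = E/ℏω₀ − ½ = 6.000, so n = 6.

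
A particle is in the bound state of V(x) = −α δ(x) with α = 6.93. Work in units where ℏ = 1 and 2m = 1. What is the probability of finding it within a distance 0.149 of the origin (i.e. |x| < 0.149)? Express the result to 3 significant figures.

P = 0.644

The normalised bound state is ψ = √κ e^{−κ|x|} with κ = mα/ℏ² = 3.465.
P(|x| < d) = ∫_{−d}^{d} κ e^{−2κ|x|} dx = 1 − e^{−2κd} = 1 − e^{−1.033} = 0.6439.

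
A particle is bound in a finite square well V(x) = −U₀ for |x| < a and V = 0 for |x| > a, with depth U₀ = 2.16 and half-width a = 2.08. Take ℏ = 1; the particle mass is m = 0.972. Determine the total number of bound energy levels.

The dimensionless depth is z₀ = a√(2mU₀)/ℏ = 2.08 × √(4.199) = 4.262.
The even/odd transcendental equations gain one root per π/2 in z₀, giving N = 1 + ⌊2z₀/π⌋ = 1 + ⌊2.713⌋ = 3.

N = 3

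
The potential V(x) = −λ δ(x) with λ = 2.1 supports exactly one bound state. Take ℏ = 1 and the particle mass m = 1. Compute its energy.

E = -2.21

For x ≠ 0 the bound state is ψ ∝ e^{−κ|x|}; integrating the TISE across the delta gives the cusp condition 2κ = 2mλ/ℏ², so κ = 2.100.
Then E = −ℏ²κ²/(2m) = −mλ²/(2ℏ²) = -2.205.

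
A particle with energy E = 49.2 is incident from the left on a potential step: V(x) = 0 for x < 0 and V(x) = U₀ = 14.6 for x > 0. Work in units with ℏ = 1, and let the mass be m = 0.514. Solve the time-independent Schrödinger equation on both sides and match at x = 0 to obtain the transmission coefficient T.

The wavenumbers are k₁ = √(2mE)/ℏ = 7.112 on the left and k₂ = √(2m(E − U₀))/ℏ = 5.964 on the right.
Matching ψ and ψ′ at x = 0 gives r = (k₁ − k₂)/(k₁ + k₂), so R = r² = 0.007706 and T = 1 − R = 0.9923.

T = 0.992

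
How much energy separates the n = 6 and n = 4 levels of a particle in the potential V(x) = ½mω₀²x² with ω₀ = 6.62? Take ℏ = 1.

E_n = ℏω₀(n + ½), so ΔE = (6 − 4) ℏω₀ = 2 × 6.62 = 13.24.

ΔE = 13.2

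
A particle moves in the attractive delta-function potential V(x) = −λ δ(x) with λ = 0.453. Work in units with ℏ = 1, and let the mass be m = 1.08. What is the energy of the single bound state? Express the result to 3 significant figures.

For x ≠ 0 the bound state is ψ ∝ e^{−κ|x|}; integrating the TISE across the delta gives the cusp condition 2κ = 2mλ/ℏ², so κ = 0.4892.
Then E = −ℏ²κ²/(2m) = −mλ²/(2ℏ²) = -0.1108.

E = -0.111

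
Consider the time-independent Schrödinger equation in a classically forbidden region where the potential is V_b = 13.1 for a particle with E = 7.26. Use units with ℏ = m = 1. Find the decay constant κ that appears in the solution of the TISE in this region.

κ = 3.42

Since E < V_b the TISE in this region is ψ'' = κ²ψ with κ = √(2m(V_b − E))/ℏ.
κ = √(2 × 1 × 5.84) = 3.418.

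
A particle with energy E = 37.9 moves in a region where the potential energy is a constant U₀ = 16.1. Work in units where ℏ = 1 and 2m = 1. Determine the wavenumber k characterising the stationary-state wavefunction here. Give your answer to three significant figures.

With E > U₀ the solution is oscillatory, ψ ∝ e^{±ikx} with k = √(2m(E − U₀))/ℏ.
k = √(2 × 0.5 × 21.8) = 4.669.

k = 4.67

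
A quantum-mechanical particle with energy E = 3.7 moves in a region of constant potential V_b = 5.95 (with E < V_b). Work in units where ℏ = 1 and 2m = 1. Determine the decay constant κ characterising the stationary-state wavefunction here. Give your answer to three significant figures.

κ = 1.50

Since E < V_b the TISE in this region is ψ'' = κ²ψ with κ = √(2m(V_b − E))/ℏ.
κ = √(2 × 0.5 × 2.25) = 1.500.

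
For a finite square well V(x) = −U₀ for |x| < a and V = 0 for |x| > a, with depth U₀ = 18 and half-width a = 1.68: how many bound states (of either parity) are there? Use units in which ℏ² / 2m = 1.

N = 5

Define the well-strength parameter z₀ = (a/ℏ)√(2mU₀) = 1.68 × √(2·0.5·18) = 7.128.
The even/odd transcendental equations gain one root per π/2 in z₀, giving N = 1 + ⌊2z₀/π⌋ = 1 + ⌊4.538⌋ = 5.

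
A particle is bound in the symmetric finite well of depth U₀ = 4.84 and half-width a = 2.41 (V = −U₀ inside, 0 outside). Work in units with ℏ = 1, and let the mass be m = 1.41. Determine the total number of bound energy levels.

The dimensionless depth is z₀ = a√(2mU₀)/ℏ = 2.41 × √(13.65) = 8.904.
The even/odd transcendental equations gain one root per π/2 in z₀, giving N = 1 + ⌊2z₀/π⌋ = 1 + ⌊5.668⌋ = 6.

N = 6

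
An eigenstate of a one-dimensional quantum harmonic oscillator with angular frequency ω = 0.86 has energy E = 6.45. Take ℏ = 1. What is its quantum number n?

n = 7

E_n = ℏω(n + ½) ⇒ n = E/(ℏω) − ½ = 6.45/0.86 − 0.5 = 7.000 → n = 7.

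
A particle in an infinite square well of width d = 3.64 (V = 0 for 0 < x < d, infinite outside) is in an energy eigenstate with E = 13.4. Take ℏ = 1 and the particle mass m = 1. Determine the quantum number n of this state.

From E_n = n²π²ℏ²/(2md²) invert to n = √(2md²E)/(πℏ).
n = (3.64/π) × √(2 × 1 × 13.4) = 5.998 → n = 6.

n = 6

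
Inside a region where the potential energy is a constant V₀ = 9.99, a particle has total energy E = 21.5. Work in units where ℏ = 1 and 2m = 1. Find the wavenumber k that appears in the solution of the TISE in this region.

k = 3.39

With E > V₀ the solution is oscillatory, ψ ∝ e^{±ikx} with k = √(2m(E − V₀))/ℏ.
k = √(2 × 0.5 × 11.51) = 3.393.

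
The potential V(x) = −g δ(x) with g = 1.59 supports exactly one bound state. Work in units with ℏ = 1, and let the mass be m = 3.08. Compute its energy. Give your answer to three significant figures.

E = -3.89

For x ≠ 0 the bound state is ψ ∝ e^{−κ|x|}; integrating the TISE across the delta gives the cusp condition 2κ = 2mg/ℏ², so κ = 4.897.
Then E = −ℏ²κ²/(2m) = −mg²/(2ℏ²) = -3.893.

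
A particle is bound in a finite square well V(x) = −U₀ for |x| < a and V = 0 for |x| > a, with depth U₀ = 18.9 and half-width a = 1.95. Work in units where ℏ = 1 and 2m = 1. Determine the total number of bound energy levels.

Define the well-strength parameter z₀ = (a/ℏ)√(2mU₀) = 1.95 × √(2·0.5·18.9) = 8.477.
A new bound state (alternating even/odd) appears each time z₀ passes a multiple of π/2, so N = ⌊2z₀/π⌋ + 1 = ⌊5.397⌋ + 1 = 6.

N = 6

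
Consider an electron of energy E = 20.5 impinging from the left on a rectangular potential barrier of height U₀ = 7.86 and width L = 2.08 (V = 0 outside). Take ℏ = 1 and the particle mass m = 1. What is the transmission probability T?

E > U₀: inside the barrier k₂ = √(2m(E − U₀))/ℏ = 5.028, k₂L = 10.46.
Matching at both interfaces gives T⁻¹ = 1 + U₀² sin²(k₂L) / [4E(E − U₀)] = 1.044, hence T = 0.958.

T = 0.958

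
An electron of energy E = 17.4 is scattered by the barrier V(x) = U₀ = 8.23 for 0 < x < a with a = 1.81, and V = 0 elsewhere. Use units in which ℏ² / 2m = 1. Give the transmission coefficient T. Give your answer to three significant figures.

T = 0.948

E > U₀: inside the barrier k₂ = √(2m(E − U₀))/ℏ = 3.028, k₂a = 5.481.
T = [1 + U₀² sin²(k₂a) / (4E(E − U₀))]⁻¹ = 1/1.055 = 0.948.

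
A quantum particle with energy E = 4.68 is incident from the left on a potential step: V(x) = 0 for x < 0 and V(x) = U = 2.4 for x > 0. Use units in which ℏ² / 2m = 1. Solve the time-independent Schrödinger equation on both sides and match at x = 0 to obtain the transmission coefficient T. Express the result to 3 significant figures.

The wavenumbers are k₁ = √(2mE)/ℏ = 2.163 on the left and k₂ = √(2m(E − U))/ℏ = 1.510 on the right.
Continuity of ψ and ψ′ at the step yields the reflection amplitude r = (k₁ − k₂)/(k₁ + k₂) = 0.1779; thus R = |r|² = 0.03164, T = 0.9684.

T = 0.968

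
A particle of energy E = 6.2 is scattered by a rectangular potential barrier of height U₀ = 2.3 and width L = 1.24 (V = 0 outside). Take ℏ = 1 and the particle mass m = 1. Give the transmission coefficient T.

E > U₀: inside the barrier k₂ = √(2m(E − U₀))/ℏ = 2.793, k₂L = 3.463.
Matching at both interfaces gives T⁻¹ = 1 + U₀² sin²(k₂L) / [4E(E − U₀)] = 1.005, hence T = 0.995.

T = 0.995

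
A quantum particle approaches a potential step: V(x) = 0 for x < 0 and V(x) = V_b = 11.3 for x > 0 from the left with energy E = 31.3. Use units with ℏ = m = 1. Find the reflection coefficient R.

R = 0.0124

The wavenumbers are k₁ = √(2mE)/ℏ = 7.912 on the left and k₂ = √(2m(E − V_b))/ℏ = 6.325 on the right.
Continuity of ψ and ψ′ at the step yields the reflection amplitude r = (k₁ − k₂)/(k₁ + k₂) = 0.1115; thus R = |r|² = 0.01243, T = 0.9876.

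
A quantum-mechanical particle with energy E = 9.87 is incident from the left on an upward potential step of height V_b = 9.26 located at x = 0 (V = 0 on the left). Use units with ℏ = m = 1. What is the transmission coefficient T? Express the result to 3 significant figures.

T = 0.638

On each side the TISE gives plane waves with k = √(2m(E − V))/ℏ: k₁ = √(2·1·9.87) = 4.443, k₂ = √(2·1·0.61) = 1.105.
Matching ψ and ψ′ at x = 0 gives r = (k₁ − k₂)/(k₁ + k₂), so R = r² = 0.3622 and T = 1 − R = 0.6378.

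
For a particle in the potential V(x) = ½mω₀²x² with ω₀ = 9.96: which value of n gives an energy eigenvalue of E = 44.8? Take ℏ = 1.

n = 4

Invert E_n = (n + ½)ℏω₀: n = E/ℏω₀ − ½ = 3.998, so n = 4.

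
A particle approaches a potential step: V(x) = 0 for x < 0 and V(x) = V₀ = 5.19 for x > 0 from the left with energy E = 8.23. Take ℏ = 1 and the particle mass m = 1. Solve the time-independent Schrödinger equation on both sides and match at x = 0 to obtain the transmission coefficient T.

The wavenumbers are k₁ = √(2mE)/ℏ = 4.057 on the left and k₂ = √(2m(E − V₀))/ℏ = 2.466 on the right.
Continuity of ψ and ψ′ at the step yields the reflection amplitude r = (k₁ − k₂)/(k₁ + k₂) = 0.2440; thus R = |r|² = 0.05952, T = 0.9405.

T = 0.940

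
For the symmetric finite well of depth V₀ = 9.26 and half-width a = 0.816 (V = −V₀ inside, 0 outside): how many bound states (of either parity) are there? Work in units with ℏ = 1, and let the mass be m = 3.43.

N = 5

The dimensionless depth is z₀ = a√(2mV₀)/ℏ = 0.816 × √(63.52) = 6.504.
The even/odd transcendental equations gain one root per π/2 in z₀, giving N = 1 + ⌊2z₀/π⌋ = 1 + ⌊4.140⌋ = 5.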